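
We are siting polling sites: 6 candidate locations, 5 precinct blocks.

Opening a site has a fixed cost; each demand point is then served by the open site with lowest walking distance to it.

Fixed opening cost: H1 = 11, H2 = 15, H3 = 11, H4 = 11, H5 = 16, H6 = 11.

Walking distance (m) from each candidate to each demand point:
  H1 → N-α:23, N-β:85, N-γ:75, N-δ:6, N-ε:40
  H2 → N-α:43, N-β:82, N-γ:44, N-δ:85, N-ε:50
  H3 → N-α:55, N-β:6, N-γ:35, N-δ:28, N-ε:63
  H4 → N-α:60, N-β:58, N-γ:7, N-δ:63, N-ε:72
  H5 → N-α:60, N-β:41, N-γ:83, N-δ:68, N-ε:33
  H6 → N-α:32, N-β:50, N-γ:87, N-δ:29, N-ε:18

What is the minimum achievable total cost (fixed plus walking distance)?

104

Open {H1, H3, H4, H6}: assign each demand point to its cheapest open site.
  N-α→H1 23, N-β→H3 6, N-γ→H4 7, N-δ→H1 6, N-ε→H6 18
  walking distance 60, fixed 44 → total 104.
Compare {H1, H3, H4}: walking distance 82 + fixed 33 = 115.
Compare {H1, H2, H3, H4, H6}: walking distance 60 + fixed 59 = 119.
Compare {H1, H3, H4, H5, H6}: walking distance 60 + fixed 60 = 120.
All other subsets cost ≥ 115. Minimum total cost: 104.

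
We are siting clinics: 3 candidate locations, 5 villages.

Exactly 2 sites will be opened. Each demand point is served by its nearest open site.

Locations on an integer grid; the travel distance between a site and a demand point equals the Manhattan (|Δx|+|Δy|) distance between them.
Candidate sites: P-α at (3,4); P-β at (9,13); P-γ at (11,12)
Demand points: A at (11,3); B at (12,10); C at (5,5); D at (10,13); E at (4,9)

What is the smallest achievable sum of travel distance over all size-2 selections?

Open {P-α, P-γ}.
  A→P-α 9, B→P-γ 3, C→P-α 3, D→P-γ 2, E→P-α 6  ⇒ total 23.
Compare {P-α, P-β}: total 25.
Compare {P-β, P-γ}: total 34.

23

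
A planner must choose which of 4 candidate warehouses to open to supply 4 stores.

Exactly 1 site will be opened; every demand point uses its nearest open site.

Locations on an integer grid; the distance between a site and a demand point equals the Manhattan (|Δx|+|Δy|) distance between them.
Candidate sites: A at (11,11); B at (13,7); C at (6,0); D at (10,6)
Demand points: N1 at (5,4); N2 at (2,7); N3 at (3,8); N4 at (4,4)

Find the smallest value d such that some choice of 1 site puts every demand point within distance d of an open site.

9

Open {D}.
  Farthest demand point is N2 at distance 9 (to D); all others are ≤ 9.
With {C} the worst case is 11.
With {B} the worst case is 12.
No size-1 selection achieves below 9.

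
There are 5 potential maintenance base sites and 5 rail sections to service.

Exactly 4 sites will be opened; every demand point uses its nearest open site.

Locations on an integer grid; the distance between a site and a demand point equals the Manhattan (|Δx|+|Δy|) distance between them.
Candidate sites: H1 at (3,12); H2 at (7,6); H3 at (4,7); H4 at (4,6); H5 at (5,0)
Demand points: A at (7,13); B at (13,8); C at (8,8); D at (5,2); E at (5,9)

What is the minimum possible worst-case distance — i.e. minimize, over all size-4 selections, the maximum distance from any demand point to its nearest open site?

Open {H1, H2, H3, H4}.
  Farthest demand point is B at distance 8 (to H2); all others are ≤ 8.
With {H1, H2, H3, H5} the worst case is 8.
With {H1, H2, H4, H5} the worst case is 8.
No size-4 selection achieves below 8.

8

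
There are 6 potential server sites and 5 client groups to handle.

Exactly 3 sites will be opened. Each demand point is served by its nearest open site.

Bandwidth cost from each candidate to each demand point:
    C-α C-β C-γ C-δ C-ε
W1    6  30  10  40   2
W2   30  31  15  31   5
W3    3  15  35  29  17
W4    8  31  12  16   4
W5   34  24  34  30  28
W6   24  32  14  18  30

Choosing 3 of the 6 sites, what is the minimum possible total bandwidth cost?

46

Open {W1, W3, W4}.
  C-α→W3 3, C-β→W3 15, C-γ→W1 10, C-δ→W4 16, C-ε→W1 2  ⇒ total 46.
Compare {W1, W3, W6}: total 48.
Compare {W2, W3, W4}: total 50.
No size-3 selection does better; minimum is 46.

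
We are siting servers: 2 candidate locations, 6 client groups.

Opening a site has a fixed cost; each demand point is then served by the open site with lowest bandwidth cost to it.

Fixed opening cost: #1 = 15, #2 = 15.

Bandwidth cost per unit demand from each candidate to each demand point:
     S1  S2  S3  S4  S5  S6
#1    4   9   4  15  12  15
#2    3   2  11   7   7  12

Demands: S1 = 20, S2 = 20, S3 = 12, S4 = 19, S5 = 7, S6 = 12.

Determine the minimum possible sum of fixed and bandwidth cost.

Open {#1, #2}: assign each demand point to its cheapest open site.
  S1→#2 20×3=60, S2→#2 20×2=40, S3→#1 12×4=48, S4→#2 19×7=133, S5→#2 7×7=49, S6→#2 12×12=144
  bandwidth cost 474, fixed 30 → total 504.
Compare {#2}: bandwidth cost 558 + fixed 15 = 573.
Compare {#1}: bandwidth cost 857 + fixed 15 = 872.

504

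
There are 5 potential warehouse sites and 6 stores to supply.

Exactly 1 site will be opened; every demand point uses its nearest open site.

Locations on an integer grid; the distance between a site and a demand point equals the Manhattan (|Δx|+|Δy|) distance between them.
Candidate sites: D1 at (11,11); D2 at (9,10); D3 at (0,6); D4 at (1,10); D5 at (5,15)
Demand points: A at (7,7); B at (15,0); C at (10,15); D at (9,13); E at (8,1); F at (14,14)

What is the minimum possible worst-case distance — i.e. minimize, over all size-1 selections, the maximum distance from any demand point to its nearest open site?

15

Open {D1}.
  Farthest demand point is B at distance 15 (to D1); all others are ≤ 15.
With {D2} the worst case is 16.
With {D3} the worst case is 22.
No size-1 selection achieves below 15.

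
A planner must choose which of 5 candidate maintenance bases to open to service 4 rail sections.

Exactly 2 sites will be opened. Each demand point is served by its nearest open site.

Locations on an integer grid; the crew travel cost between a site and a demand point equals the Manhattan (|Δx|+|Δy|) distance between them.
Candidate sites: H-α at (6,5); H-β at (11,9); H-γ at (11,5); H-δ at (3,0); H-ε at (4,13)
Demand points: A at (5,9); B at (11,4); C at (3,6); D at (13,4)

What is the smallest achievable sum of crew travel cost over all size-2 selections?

13

Open {H-α, H-γ}.
  A→H-α 5, B→H-γ 1, C→H-α 4, D→H-γ 3  ⇒ total 13.
Compare {H-γ, H-ε}: total 17.
Compare {H-β, H-γ}: total 19.
No size-2 selection does better; minimum is 13.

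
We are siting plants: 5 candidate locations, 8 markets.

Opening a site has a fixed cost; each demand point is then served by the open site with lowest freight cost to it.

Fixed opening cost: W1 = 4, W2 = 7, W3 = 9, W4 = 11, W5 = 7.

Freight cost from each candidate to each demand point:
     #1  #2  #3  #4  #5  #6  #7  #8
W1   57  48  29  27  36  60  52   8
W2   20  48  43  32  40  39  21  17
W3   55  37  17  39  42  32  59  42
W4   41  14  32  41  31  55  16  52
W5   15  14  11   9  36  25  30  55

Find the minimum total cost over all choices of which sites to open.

Open {W1, W4, W5}: assign each demand point to its cheapest open site.
  #1→W5 15, #2→W4 14, #3→W5 11, #4→W5 9, #5→W4 31, #6→W5 25, #7→W4 16, #8→W1 8
  freight cost 129, fixed 22 → total 151.
Compare {W1, W2, W5}: freight cost 139 + fixed 18 = 157.
Compare {W1, W2, W4, W5}: freight cost 129 + fixed 29 = 158.
Compare {W1, W5}: freight cost 148 + fixed 11 = 159.
All other subsets cost ≥ 157. Minimum total cost: 151.

151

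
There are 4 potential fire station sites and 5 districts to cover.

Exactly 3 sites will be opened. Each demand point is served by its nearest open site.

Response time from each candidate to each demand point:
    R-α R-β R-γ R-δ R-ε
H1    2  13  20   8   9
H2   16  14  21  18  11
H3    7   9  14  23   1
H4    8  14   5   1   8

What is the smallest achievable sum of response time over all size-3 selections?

18

Open {H1, H3, H4}.
  R-α→H1 2, R-β→H3 9, R-γ→H4 5, R-δ→H4 1, R-ε→H3 1  ⇒ total 18.
Compare {H2, H3, H4}: total 23.
Compare {H1, H2, H4}: total 29.
No size-3 selection does better; minimum is 18.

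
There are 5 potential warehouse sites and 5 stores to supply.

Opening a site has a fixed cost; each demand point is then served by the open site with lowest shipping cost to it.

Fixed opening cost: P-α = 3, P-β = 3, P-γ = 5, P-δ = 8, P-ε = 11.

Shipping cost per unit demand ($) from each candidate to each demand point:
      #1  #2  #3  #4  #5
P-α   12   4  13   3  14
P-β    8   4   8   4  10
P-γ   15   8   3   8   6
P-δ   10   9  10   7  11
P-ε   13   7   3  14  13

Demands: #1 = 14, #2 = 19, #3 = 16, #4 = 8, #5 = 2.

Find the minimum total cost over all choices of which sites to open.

283

Open {P-α, P-β, P-γ}: assign each demand point to its cheapest open site.
  #1→P-β 14×8=112, #2→P-α 19×4=76, #3→P-γ 16×3=48, #4→P-α 8×3=24, #5→P-γ 2×6=12
  shipping cost 272, fixed 11 → total 283.
Compare {P-β, P-γ}: shipping cost 280 + fixed 8 = 288.
Compare {P-α, P-β, P-γ, P-δ}: shipping cost 272 + fixed 19 = 291.
Compare {P-α, P-β, P-γ, P-ε}: shipping cost 272 + fixed 22 = 294.
All other subsets cost ≥ 288. Minimum total cost: 283.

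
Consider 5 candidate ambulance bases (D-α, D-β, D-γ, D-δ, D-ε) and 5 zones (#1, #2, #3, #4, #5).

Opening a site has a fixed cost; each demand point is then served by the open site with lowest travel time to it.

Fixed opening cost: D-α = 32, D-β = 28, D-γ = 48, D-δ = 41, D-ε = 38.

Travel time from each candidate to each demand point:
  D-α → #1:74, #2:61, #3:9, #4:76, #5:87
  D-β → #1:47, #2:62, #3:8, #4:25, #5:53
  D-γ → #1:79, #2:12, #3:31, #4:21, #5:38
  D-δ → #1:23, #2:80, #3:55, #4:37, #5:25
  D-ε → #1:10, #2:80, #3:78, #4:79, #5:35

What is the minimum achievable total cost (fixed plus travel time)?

Open {D-γ, D-ε}: assign each demand point to its cheapest open site.
  #1→D-ε 10, #2→D-γ 12, #3→D-γ 31, #4→D-γ 21, #5→D-ε 35
  travel time 109, fixed 86 → total 195.
Compare {D-β, D-γ, D-ε}: travel time 86 + fixed 114 = 200.
Compare {D-γ, D-δ}: travel time 112 + fixed 89 = 201.
Compare {D-β, D-γ}: travel time 126 + fixed 76 = 202.
All other subsets cost ≥ 200. Minimum total cost: 195.

195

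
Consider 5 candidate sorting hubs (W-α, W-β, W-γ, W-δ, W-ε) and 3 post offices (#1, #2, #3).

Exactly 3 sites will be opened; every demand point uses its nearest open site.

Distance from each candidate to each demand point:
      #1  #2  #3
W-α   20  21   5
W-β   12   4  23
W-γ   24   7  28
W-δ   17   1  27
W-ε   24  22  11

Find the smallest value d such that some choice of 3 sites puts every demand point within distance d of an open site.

Open {W-α, W-β, W-γ}.
  Farthest demand point is #1 at distance 12 (to W-β); all others are ≤ 12.
With {W-α, W-β, W-δ} the worst case is 12.
With {W-α, W-β, W-ε} the worst case is 12.
No size-3 selection achieves below 12.

12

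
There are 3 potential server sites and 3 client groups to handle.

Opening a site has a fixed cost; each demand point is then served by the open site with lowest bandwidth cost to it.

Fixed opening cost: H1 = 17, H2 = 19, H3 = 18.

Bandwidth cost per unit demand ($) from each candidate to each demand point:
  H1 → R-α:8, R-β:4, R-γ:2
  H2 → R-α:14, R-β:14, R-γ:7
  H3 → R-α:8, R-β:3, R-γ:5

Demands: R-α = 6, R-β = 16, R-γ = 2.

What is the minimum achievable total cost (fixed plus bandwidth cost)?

Open {H3}: assign each demand point to its cheapest open site.
  R-α→H3 6×8=48, R-β→H3 16×3=48, R-γ→H3 2×5=10
  bandwidth cost 106, fixed 18 → total 124.
Compare {H1}: bandwidth cost 116 + fixed 17 = 133.
Compare {H1, H3}: bandwidth cost 100 + fixed 35 = 135.
Compare {H2, H3}: bandwidth cost 106 + fixed 37 = 143.
All other subsets cost ≥ 133. Minimum total cost: 124.

124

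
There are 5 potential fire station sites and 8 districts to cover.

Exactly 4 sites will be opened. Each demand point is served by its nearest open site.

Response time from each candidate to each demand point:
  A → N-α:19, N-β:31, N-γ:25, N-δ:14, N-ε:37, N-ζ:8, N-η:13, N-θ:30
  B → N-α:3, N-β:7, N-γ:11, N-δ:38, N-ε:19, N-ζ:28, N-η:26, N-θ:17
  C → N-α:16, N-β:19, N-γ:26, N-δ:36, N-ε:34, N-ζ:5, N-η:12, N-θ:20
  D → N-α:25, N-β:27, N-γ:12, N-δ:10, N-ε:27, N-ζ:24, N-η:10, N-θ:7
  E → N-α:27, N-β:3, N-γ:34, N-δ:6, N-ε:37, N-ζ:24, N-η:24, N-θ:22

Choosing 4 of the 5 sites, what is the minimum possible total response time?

Open {B, C, D, E}.
  N-α→B 3, N-β→E 3, N-γ→B 11, N-δ→E 6, N-ε→B 19, N-ζ→C 5, N-η→D 10, N-θ→D 7  ⇒ total 64.
Compare {A, B, D, E}: total 67.
Compare {A, B, C, D}: total 72.
No size-4 selection does better; minimum is 64.

64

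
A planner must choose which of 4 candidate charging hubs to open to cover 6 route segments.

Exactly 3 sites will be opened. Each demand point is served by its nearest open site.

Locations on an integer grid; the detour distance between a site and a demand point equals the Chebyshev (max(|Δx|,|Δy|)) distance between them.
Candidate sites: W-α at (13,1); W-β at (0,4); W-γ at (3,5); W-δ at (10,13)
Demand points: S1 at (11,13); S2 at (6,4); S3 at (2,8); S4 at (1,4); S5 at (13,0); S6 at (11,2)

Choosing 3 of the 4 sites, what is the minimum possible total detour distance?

12

Open {W-α, W-γ, W-δ}.
  S1→W-δ 1, S2→W-γ 3, S3→W-γ 3, S4→W-γ 2, S5→W-α 1, S6→W-α 2  ⇒ total 12.
Compare {W-α, W-β, W-δ}: total 15.
Compare {W-α, W-β, W-γ}: total 18.
No size-3 selection does better; minimum is 12.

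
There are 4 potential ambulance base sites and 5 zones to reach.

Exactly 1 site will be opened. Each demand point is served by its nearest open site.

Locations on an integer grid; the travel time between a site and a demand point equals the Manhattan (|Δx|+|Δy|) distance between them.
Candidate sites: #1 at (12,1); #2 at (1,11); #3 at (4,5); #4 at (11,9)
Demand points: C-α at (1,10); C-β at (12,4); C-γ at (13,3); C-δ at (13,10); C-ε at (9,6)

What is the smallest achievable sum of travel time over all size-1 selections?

Open {#4}.
  C-α→#4 11, C-β→#4 6, C-γ→#4 8, C-δ→#4 3, C-ε→#4 5  ⇒ total 33.
Compare {#1}: total 44.
Compare {#3}: total 48.
No size-1 selection does better; minimum is 33.

33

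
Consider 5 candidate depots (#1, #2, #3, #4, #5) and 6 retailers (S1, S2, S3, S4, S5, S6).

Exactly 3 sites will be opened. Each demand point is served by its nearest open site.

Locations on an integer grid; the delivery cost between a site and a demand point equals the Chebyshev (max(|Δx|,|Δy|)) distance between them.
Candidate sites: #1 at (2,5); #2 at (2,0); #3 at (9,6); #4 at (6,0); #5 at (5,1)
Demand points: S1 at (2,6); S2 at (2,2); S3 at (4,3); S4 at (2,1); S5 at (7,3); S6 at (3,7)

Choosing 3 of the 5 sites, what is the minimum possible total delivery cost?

10

Open {#1, #2, #5}.
  S1→#1 1, S2→#2 2, S3→#1 2, S4→#2 1, S5→#5 2, S6→#1 2  ⇒ total 10.
Compare {#1, #2, #3}: total 11.
Compare {#1, #2, #4}: total 11.
No size-3 selection does better; minimum is 10.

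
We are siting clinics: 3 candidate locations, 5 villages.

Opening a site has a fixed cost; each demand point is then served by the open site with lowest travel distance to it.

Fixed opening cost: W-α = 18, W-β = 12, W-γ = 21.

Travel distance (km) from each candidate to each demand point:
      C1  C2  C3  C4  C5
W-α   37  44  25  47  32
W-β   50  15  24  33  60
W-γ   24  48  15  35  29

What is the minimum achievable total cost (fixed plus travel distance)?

149

Open {W-β, W-γ}: assign each demand point to its cheapest open site.
  C1→W-γ 24, C2→W-β 15, C3→W-γ 15, C4→W-β 33, C5→W-γ 29
  travel distance 116, fixed 33 → total 149.
Compare {W-α, W-β, W-γ}: travel distance 116 + fixed 51 = 167.
Compare {W-α, W-β}: travel distance 141 + fixed 30 = 171.
Compare {W-γ}: travel distance 151 + fixed 21 = 172.
All other subsets cost ≥ 167. Minimum total cost: 149.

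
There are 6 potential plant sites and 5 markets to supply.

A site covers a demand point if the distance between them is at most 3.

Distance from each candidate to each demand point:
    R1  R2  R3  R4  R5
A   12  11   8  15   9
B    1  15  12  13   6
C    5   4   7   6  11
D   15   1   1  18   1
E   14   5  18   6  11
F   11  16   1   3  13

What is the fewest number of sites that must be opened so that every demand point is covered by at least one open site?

Coverage sets (demand points within 3 of each site):
  A: {}
  B: {R1}
  C: {}
  D: {R2, R3, R5}
  E: {}
  F: {R3, R4}
No 2 sites suffice: every size-2 union leaves at least one demand point uncovered.
But {B, D, F} covers everything, so the minimum is 3.

3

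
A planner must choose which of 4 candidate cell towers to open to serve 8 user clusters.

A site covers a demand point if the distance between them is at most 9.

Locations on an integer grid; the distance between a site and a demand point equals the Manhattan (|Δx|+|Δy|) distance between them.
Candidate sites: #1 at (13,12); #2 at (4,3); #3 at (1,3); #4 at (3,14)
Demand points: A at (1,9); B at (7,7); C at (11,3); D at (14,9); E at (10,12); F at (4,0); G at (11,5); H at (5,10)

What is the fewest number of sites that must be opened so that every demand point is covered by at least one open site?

2

Coverage sets (demand points within 9 of each site):
  #1: {D, E, G}
  #2: {A, B, C, F, G, H}
  #3: {A, F}
  #4: {A, E, H}
No single site covers all 8 demand points.
But {#1, #2} covers everything, so the minimum is 2.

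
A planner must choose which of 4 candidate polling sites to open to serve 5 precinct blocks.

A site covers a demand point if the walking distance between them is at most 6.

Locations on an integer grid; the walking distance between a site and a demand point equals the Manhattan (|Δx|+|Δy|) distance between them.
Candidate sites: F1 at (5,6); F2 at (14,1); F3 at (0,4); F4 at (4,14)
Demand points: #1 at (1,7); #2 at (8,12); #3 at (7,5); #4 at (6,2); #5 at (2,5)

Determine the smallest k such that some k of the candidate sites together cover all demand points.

Coverage sets (demand points within 6 of each site):
  F1: {#1, #3, #4, #5}
  F2: {}
  F3: {#1, #5}
  F4: {#2}
No single site covers all 5 demand points.
But {F1, F4} covers everything, so the minimum is 2.

2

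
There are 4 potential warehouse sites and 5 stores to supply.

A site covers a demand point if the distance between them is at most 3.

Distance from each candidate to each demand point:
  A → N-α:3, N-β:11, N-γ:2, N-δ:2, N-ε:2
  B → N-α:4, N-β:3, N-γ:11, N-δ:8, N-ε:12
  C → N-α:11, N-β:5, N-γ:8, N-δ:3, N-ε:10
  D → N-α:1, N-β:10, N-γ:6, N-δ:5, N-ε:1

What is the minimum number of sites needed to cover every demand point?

Coverage sets (demand points within 3 of each site):
  A: {N-α, N-γ, N-δ, N-ε}
  B: {N-β}
  C: {N-δ}
  D: {N-α, N-ε}
No single site covers all 5 demand points.
But {A, B} covers everything, so the minimum is 2.

2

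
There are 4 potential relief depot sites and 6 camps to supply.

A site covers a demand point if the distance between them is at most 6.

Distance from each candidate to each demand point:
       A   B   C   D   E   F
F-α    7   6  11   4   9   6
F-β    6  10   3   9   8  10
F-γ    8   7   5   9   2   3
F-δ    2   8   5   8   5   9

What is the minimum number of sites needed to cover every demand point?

2

Coverage sets (demand points within 6 of each site):
  F-α: {B, D, F}
  F-β: {A, C}
  F-γ: {C, E, F}
  F-δ: {A, C, E}
No single site covers all 6 demand points.
But {F-α, F-δ} covers everything, so the minimum is 2.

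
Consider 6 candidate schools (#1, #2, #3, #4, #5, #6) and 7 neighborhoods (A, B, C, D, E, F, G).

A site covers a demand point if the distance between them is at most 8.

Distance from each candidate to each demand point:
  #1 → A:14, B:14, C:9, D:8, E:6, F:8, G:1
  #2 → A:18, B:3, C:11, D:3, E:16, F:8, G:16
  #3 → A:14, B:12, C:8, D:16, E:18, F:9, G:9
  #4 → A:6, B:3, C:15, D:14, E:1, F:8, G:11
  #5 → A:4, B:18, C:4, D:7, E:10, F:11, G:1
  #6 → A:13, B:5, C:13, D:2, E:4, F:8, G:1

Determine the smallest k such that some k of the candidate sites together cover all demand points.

Coverage sets (demand points within 8 of each site):
  #1: {D, E, F, G}
  #2: {B, D, F}
  #3: {C}
  #4: {A, B, E, F}
  #5: {A, C, D, G}
  #6: {B, D, E, F, G}
No single site covers all 7 demand points.
But {#4, #5} covers everything, so the minimum is 2.

2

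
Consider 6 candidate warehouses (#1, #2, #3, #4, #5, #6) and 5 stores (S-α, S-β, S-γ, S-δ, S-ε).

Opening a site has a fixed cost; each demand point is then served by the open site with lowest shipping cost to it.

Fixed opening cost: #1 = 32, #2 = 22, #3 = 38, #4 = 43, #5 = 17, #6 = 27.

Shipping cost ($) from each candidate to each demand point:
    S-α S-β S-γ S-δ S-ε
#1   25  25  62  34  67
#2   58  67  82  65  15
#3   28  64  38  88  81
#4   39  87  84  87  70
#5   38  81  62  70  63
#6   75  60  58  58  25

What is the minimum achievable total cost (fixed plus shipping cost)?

Open {#1, #2}: assign each demand point to its cheapest open site.
  S-α→#1 25, S-β→#1 25, S-γ→#1 62, S-δ→#1 34, S-ε→#2 15
  shipping cost 161, fixed 54 → total 215.
Compare {#1, #6}: shipping cost 167 + fixed 59 = 226.
Compare {#1, #2, #3}: shipping cost 137 + fixed 92 = 229.
Compare {#1, #2, #5}: shipping cost 161 + fixed 71 = 232.
All other subsets cost ≥ 226. Minimum total cost: 215.

215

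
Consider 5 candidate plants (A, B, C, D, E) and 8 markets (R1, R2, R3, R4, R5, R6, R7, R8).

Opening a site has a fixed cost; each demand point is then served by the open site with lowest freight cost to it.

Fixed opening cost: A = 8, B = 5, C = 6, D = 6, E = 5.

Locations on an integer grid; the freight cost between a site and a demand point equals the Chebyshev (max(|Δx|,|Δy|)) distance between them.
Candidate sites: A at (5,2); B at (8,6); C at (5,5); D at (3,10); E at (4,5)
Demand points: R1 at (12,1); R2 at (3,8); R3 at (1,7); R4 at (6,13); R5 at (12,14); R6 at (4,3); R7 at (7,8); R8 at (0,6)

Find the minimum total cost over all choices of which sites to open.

Open {B, D}: assign each demand point to its cheapest open site.
  R1→B 5, R2→D 2, R3→D 3, R4→D 3, R5→B 8, R6→B 4, R7→B 2, R8→D 4
  freight cost 31, fixed 11 → total 42.
Compare {B, E}: freight cost 34 + fixed 10 = 44.
Compare {E}: freight cost 40 + fixed 5 = 45.
Compare {C, D}: freight cost 33 + fixed 12 = 45.
All other subsets cost ≥ 44. Minimum total cost: 42.

42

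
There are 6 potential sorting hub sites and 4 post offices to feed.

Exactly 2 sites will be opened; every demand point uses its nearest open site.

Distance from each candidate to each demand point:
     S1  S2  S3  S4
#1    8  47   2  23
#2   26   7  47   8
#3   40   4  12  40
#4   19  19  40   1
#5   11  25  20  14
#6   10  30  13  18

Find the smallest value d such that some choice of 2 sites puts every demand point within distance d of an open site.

Open {#1, #2}.
  Farthest demand point is S1 at distance 8 (to #1); all others are ≤ 8.
With {#2, #6} the worst case is 13.
With {#3, #5} the worst case is 14.
No size-2 selection achieves below 8.

8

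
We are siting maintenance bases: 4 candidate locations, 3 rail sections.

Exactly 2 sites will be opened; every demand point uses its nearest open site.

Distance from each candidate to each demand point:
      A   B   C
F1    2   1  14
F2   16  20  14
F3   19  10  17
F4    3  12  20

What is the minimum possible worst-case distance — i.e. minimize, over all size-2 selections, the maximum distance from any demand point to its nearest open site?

14

Open {F1, F2}.
  Farthest demand point is C at distance 14 (to F1); all others are ≤ 14.
With {F1, F3} the worst case is 14.
With {F1, F4} the worst case is 14.
No size-2 selection achieves below 14.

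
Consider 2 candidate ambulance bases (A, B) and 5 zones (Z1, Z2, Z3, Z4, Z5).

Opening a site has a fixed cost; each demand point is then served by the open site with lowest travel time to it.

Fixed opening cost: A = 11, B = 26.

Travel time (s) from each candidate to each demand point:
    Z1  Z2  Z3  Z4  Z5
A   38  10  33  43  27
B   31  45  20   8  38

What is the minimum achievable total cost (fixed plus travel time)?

Open {A, B}: assign each demand point to its cheapest open site.
  Z1→B 31, Z2→A 10, Z3→B 20, Z4→B 8, Z5→A 27
  travel time 96, fixed 37 → total 133.
Compare {A}: travel time 151 + fixed 11 = 162.
Compare {B}: travel time 142 + fixed 26 = 168.

133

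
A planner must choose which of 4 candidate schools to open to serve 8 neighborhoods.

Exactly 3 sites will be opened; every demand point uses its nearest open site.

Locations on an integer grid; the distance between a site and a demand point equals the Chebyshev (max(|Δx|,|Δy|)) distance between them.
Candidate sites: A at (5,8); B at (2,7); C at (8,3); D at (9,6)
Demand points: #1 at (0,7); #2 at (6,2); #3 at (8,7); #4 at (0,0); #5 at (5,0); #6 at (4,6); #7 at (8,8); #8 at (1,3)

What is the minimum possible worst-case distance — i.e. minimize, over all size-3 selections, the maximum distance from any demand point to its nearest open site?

Open {A, B, C}.
  Farthest demand point is #4 at distance 7 (to B); all others are ≤ 7.
With {A, B, D} the worst case is 7.
With {B, C, D} the worst case is 7.
No size-3 selection achieves below 7.

7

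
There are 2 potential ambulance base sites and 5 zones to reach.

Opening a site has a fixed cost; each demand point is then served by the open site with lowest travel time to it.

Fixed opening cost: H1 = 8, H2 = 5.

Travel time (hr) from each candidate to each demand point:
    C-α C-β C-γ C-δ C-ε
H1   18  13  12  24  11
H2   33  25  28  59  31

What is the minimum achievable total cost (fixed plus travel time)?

Open {H1}: assign each demand point to its cheapest open site.
  C-α→H1 18, C-β→H1 13, C-γ→H1 12, C-δ→H1 24, C-ε→H1 11
  travel time 78, fixed 8 → total 86.
Compare {H1, H2}: travel time 78 + fixed 13 = 91.
Compare {H2}: travel time 176 + fixed 5 = 181.

86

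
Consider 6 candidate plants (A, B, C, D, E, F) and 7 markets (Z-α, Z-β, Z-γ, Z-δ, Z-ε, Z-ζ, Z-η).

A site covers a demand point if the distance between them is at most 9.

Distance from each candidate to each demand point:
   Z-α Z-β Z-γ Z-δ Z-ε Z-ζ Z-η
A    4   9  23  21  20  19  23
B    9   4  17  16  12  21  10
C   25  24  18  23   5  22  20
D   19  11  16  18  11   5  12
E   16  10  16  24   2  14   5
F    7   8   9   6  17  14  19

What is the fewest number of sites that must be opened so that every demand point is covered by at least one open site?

3

Coverage sets (demand points within 9 of each site):
  A: {Z-α, Z-β}
  B: {Z-α, Z-β}
  C: {Z-ε}
  D: {Z-ζ}
  E: {Z-ε, Z-η}
  F: {Z-α, Z-β, Z-γ, Z-δ}
No 2 sites suffice: every size-2 union leaves at least one demand point uncovered.
But {D, E, F} covers everything, so the minimum is 3.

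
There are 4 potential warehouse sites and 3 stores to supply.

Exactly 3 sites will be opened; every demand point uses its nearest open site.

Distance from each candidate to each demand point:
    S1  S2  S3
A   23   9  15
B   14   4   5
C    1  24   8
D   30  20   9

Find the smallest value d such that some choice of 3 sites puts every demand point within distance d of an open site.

Open {A, B, C}.
  Farthest demand point is S3 at distance 5 (to B); all others are ≤ 5.
With {B, C, D} the worst case is 5.
With {A, C, D} the worst case is 9.
No size-3 selection achieves below 5.

5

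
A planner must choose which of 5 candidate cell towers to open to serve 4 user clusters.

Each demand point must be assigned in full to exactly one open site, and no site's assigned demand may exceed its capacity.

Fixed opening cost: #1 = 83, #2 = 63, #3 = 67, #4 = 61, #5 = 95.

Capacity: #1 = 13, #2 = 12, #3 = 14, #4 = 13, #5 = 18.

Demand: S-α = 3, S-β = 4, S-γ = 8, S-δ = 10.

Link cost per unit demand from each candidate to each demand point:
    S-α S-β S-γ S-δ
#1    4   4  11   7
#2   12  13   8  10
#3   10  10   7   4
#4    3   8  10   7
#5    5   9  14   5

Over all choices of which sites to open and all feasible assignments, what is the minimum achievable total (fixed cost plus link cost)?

297

Open {#3, #4}; cheapest assignment that respects the capacities:
  #3 (cap 14, load 14): S-β, S-δ — cost 4×10 + 10×4 = 80
  #4 (cap 13, load 11): S-α, S-γ — cost 3×3 + 8×10 = 89
  Shipping 169, fixed 128 → total 297.
  Any other capacity-feasible assignment to {#3, #4} ships for at least 169.
Compare {#2, #3}: its best feasible assignment gives total 310.
Compare {#2, #4}: its best feasible assignment gives total 319.
Every other set of open sites that can feasibly serve all demand totals ≥ 310 even under its best assignment. Minimum: 297.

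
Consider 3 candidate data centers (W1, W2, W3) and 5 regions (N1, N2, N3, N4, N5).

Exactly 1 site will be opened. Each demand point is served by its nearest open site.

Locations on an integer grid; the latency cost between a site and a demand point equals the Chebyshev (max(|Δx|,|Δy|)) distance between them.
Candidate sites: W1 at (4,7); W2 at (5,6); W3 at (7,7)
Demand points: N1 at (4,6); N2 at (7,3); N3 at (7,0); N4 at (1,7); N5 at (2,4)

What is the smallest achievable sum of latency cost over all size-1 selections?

17

Open {W2}.
  N1→W2 1, N2→W2 3, N3→W2 6, N4→W2 4, N5→W2 3  ⇒ total 17.
Compare {W1}: total 18.
Compare {W3}: total 25.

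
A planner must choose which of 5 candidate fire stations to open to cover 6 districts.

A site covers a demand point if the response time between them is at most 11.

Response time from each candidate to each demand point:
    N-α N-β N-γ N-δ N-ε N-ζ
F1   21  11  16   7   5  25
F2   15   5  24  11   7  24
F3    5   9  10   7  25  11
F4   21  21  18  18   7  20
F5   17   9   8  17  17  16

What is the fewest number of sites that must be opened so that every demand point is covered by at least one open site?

2

Coverage sets (demand points within 11 of each site):
  F1: {N-β, N-δ, N-ε}
  F2: {N-β, N-δ, N-ε}
  F3: {N-α, N-β, N-γ, N-δ, N-ζ}
  F4: {N-ε}
  F5: {N-β, N-γ}
No single site covers all 6 demand points.
But {F1, F3} covers everything, so the minimum is 2.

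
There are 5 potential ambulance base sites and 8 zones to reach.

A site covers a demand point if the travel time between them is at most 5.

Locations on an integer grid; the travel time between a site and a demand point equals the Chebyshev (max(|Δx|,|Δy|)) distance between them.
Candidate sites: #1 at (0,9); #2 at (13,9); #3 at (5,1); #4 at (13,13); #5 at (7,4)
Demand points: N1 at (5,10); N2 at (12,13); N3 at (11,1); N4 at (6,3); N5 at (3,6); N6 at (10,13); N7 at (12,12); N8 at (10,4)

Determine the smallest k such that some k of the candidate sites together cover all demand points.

Coverage sets (demand points within 5 of each site):
  #1: {N1, N5}
  #2: {N2, N6, N7, N8}
  #3: {N4, N5, N8}
  #4: {N2, N6, N7}
  #5: {N3, N4, N5, N8}
No 2 sites suffice: every size-2 union leaves at least one demand point uncovered.
But {#1, #2, #5} covers everything, so the minimum is 3.

3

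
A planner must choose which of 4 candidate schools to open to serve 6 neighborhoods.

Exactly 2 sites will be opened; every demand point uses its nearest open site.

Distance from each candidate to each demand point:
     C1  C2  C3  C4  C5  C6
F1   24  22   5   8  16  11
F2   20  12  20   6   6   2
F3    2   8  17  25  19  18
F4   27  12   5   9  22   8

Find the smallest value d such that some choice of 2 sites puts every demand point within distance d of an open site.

Open {F1, F3}.
  Farthest demand point is C5 at distance 16 (to F1); all others are ≤ 16.
With {F2, F3} the worst case is 17.
With {F3, F4} the worst case is 19.
No size-2 selection achieves below 16.

16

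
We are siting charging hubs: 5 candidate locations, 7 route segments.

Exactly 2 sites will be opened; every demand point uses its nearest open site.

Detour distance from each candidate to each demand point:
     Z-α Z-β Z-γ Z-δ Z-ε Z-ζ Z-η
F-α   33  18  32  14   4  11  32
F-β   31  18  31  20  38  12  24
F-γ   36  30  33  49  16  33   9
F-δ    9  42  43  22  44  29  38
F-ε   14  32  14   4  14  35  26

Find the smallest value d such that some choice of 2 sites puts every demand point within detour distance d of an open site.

24

Open {F-β, F-ε}.
  Farthest demand point is Z-η at detour distance 24 (to F-β); all others are ≤ 24.
With {F-α, F-ε} the worst case is 26.
With {F-α, F-β} the worst case is 31.
No size-2 selection achieves below 24.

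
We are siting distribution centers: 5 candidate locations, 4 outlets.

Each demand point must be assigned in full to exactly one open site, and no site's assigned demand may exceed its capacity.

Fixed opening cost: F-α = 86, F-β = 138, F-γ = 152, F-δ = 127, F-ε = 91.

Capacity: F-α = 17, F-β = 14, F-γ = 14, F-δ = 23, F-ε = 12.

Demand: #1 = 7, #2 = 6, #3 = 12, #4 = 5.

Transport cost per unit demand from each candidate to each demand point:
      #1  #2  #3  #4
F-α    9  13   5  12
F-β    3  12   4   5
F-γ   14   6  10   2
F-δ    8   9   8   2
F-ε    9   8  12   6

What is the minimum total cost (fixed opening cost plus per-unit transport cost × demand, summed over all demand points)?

Open {F-α, F-δ}; cheapest assignment that respects the capacities:
  F-α (cap 17, load 12): #3 — cost 12×5 = 60
  F-δ (cap 23, load 18): #1, #2, #4 — cost 7×8 + 6×9 + 5×2 = 120
  Shipping 180, fixed 213 → total 393.
  Any other capacity-feasible assignment to {F-α, F-δ} ships for at least 180.
Compare {F-β, F-δ}: its best feasible assignment gives total 433.
Compare {F-α, F-β}: its best feasible assignment gives total 437.
Every other set of open sites that can feasibly serve all demand totals ≥ 433 even under its best assignment. Minimum: 393.

393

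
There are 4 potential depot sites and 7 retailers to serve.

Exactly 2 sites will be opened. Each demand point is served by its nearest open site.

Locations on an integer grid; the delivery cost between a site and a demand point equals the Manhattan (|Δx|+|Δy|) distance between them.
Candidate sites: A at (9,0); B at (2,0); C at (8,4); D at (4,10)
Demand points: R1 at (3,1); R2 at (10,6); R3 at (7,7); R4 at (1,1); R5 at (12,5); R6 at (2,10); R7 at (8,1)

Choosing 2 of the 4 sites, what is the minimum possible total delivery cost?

Open {B, C}.
  R1→B 2, R2→C 4, R3→C 4, R4→B 2, R5→C 5, R6→B 10, R7→C 3  ⇒ total 30.
Compare {C, D}: total 36.
Compare {A, B}: total 40.
No size-2 selection does better; minimum is 30.

30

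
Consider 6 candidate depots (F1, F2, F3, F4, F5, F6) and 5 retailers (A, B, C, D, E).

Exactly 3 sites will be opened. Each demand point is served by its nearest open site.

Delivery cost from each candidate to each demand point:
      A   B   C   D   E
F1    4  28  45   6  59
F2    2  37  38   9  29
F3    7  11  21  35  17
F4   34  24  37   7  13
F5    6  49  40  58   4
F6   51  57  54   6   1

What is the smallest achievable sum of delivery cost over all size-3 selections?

41

Open {F2, F3, F6}.
  A→F2 2, B→F3 11, C→F3 21, D→F6 6, E→F6 1  ⇒ total 41.
Compare {F1, F3, F6}: total 43.
Compare {F3, F5, F6}: total 45.
No size-3 selection does better; minimum is 41.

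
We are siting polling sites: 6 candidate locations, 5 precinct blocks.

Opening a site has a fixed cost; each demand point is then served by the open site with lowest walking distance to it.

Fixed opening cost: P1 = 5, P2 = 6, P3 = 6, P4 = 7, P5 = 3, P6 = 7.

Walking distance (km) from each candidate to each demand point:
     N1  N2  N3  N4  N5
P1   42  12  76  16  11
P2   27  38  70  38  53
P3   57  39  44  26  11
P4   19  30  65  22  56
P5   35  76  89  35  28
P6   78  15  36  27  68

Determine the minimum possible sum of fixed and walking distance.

113

Open {P1, P4, P6}: assign each demand point to its cheapest open site.
  N1→P4 19, N2→P1 12, N3→P6 36, N4→P1 16, N5→P1 11
  walking distance 94, fixed 19 → total 113.
Compare {P1, P4, P5, P6}: walking distance 94 + fixed 22 = 116.
Compare {P1, P2, P4, P6}: walking distance 94 + fixed 25 = 119.
Compare {P1, P3, P4, P6}: walking distance 94 + fixed 25 = 119.
All other subsets cost ≥ 116. Minimum total cost: 113.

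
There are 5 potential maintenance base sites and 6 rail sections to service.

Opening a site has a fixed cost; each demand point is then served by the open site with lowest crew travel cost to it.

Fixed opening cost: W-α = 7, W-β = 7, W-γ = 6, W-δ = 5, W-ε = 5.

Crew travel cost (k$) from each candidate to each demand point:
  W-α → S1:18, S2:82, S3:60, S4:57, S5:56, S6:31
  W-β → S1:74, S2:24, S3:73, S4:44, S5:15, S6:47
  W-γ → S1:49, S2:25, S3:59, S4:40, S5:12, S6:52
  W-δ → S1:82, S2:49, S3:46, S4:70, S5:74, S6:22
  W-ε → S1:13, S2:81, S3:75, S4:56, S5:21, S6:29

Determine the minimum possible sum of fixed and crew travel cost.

174

Open {W-γ, W-δ, W-ε}: assign each demand point to its cheapest open site.
  S1→W-ε 13, S2→W-γ 25, S3→W-δ 46, S4→W-γ 40, S5→W-γ 12, S6→W-δ 22
  crew travel cost 158, fixed 16 → total 174.
Compare {W-β, W-γ, W-δ, W-ε}: crew travel cost 157 + fixed 23 = 180.
Compare {W-α, W-γ, W-δ}: crew travel cost 163 + fixed 18 = 181.
Compare {W-β, W-δ, W-ε}: crew travel cost 164 + fixed 17 = 181.
All other subsets cost ≥ 180. Minimum total cost: 174.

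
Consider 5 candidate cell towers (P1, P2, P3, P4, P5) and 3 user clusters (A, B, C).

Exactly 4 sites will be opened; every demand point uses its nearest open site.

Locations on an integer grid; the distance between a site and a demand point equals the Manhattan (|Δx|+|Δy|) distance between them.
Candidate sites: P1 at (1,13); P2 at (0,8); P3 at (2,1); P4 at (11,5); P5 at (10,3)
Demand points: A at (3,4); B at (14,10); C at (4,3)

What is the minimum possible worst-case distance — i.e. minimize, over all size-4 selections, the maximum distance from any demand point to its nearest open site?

8

Open {P1, P2, P3, P4}.
  Farthest demand point is B at distance 8 (to P4); all others are ≤ 8.
With {P1, P2, P4, P5} the worst case is 8.
With {P1, P3, P4, P5} the worst case is 8.
No size-4 selection achieves below 8.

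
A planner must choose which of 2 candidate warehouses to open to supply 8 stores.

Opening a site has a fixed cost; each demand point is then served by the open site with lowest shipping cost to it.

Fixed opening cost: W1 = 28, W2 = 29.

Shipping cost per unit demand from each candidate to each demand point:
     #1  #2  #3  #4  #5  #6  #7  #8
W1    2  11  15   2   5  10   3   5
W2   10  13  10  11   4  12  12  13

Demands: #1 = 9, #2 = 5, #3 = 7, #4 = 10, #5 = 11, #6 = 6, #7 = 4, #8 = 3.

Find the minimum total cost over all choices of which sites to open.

351

Open {W1, W2}: assign each demand point to its cheapest open site.
  #1→W1 9×2=18, #2→W1 5×11=55, #3→W2 7×10=70, #4→W1 10×2=20, #5→W2 11×4=44, #6→W1 6×10=60, #7→W1 4×3=12, #8→W1 3×5=15
  shipping cost 294, fixed 57 → total 351.
Compare {W1}: shipping cost 340 + fixed 28 = 368.
Compare {W2}: shipping cost 538 + fixed 29 = 567.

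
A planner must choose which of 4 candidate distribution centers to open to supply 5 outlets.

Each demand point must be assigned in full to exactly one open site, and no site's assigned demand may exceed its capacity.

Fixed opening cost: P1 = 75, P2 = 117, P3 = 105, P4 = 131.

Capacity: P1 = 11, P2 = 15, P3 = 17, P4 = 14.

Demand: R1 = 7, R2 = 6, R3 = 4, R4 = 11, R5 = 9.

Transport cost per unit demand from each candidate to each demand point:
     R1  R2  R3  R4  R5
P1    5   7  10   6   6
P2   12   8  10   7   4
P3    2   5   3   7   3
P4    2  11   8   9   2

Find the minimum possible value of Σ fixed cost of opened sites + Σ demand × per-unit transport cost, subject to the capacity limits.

451

Open {P1, P3, P4}; cheapest assignment that respects the capacities:
  P1 (cap 11, load 11): R4 — cost 11×6 = 66
  P3 (cap 17, load 17): R1, R2, R3 — cost 7×2 + 6×5 + 4×3 = 56
  P4 (cap 14, load 9): R5 — cost 9×2 = 18
  Shipping 140, fixed 311 → total 451.
  Any other capacity-feasible assignment to {P1, P3, P4} ships for at least 140.
Compare {P1, P2, P3}: its best feasible assignment gives total 455.
Compare {P2, P3, P4}: its best feasible assignment gives total 504.
Every other set of open sites that can feasibly serve all demand totals ≥ 455 even under its best assignment. Minimum: 451.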